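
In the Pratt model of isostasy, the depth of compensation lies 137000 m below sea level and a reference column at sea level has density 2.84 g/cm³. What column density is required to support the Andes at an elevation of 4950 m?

2.74 g/cm³

Pratt balance: ρ_ref D = ρ (D + h).
ρ = ρ_ref D/(D + h) = 2.84 × 137000 m/(137000 m + 4950 m) = 2.74 g/cm³.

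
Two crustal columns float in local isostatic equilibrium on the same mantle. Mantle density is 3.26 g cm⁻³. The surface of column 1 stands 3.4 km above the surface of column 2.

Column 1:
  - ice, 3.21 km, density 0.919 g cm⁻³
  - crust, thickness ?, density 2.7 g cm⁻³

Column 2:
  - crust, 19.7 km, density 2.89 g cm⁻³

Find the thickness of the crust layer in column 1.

Take the compensation level at the base of the deeper column (depth z_c below the surface of column 1) and equate Σ ρ_i t_i down to z_c; mantle fills any gap and the z_c terms cancel.
Column 1: 3.21×0.919 + x×2.7 + (z_c − 3.21 − x)×3.26
Column 2: 3.4×0 + 19.7×2.89 + (z_c − 3.4 − 19.7)×3.26
The z_c×3.26 term appears on both sides and cancels. Collect the known terms of each column as K = Σ(ρt)_known − 3.26 × (depth of known layers): K_1 = 2.94999 − 3.26×3.21 = −7.51461; K_2 = 56.933 − 3.26×(3.4 + 19.7) = −18.373.
Balance: K_1 − x×(3.26 − 2.7) = K_2, so x = (K_1 − K_2)/(3.26 − 2.7) = 10.8584/0.56 = 19.4 km.

19.4 km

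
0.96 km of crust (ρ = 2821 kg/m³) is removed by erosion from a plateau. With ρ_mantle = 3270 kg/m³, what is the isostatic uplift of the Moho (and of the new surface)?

Unloading: uplift u = e ρ_c/ρ_m = 0.96 km × 2821/3270 = 0.828 km.

0.828 km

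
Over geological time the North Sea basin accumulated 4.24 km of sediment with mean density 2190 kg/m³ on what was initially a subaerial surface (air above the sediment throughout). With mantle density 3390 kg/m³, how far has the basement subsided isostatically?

Subaerial load: s = t ρ_sed / ρ_m = 4.24 km × 2190/3390 = 2.74 km.

2.74 km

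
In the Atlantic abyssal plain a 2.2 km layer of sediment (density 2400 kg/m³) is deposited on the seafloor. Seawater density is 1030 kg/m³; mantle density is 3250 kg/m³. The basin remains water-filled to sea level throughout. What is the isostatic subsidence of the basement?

1.36 km

Submarine loading: the sediment displaces seawater, and the subsidence is in turn flooded, so s (ρ_m − ρ_w) = t (ρ_sed − ρ_w).
s = 2.2 km × (2400 − 1030) / (3250 − 1030) = 1.36 km.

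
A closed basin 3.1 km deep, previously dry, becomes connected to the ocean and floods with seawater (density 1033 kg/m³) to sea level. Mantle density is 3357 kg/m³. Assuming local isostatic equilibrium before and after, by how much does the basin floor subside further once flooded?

After flooding the water column is d + s deep. Its weight must equal the weight of mantle displaced by the extra subsidence s: (d + s) ρ_w = s ρ_m.
s = d ρ_w / (ρ_m − ρ_w) = 3.1 km × 1033/(3357 − 1033) = 1.38 km.

1.38 km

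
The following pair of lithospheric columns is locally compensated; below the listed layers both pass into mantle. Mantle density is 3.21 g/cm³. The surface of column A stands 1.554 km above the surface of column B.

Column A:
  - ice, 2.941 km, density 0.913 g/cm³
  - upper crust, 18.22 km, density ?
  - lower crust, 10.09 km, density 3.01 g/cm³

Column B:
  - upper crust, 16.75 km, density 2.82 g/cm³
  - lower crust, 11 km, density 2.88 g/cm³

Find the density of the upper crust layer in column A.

Take the compensation level at the base of the deeper column (depth z_c below the surface of column A) and equate Σ ρ_i t_i down to z_c; mantle fills any gap and the z_c terms cancel.
Column A: 2.941×0.913 + 18.22×ρ + 10.09×3.01 + (z_c − 31.251)×3.21
Column B: 1.554×0 + 16.75×2.82 + 11×2.88 + (z_c − 1.554 − 27.75)×3.21
The z_c×3.21 term appears on both sides and cancels. Collect the known terms of each column as K = Σ(ρt)_known − 3.21 × (depth of known layers): K_A = 33.056033 − 3.21×31.251 = −67.259677; K_B = 78.915 − 3.21×(1.554 + 27.75) = −15.15084.
Balance: K_A + 18.22×ρ = K_B, so ρ = (K_B − K_A)/18.22 = 52.1088/18.22 = 2.86 g/cm³.

2.86 g/cm³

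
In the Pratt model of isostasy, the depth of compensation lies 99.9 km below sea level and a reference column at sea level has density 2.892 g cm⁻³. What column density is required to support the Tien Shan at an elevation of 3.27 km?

2.8 g cm⁻³

Pratt balance: ρ_ref D = ρ (D + h).
ρ = ρ_ref D/(D + h) = 2.892 × 99.9 km/(99.9 km + 3.27 km) = 2.8 g cm⁻³.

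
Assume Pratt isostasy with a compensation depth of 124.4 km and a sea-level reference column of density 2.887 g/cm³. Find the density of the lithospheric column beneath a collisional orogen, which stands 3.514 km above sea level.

Pratt balance: ρ_ref D = ρ (D + h).
ρ = ρ_ref D/(D + h) = 2.887 × 124.4 km/(124.4 km + 3.514 km) = 2.81 g/cm³.

2.81 g/cm³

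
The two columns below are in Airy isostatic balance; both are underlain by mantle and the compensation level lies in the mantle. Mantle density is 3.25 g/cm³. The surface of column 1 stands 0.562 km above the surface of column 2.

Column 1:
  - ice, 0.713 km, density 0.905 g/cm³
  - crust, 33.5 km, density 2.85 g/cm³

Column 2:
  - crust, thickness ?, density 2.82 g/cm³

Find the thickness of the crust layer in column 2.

30.8 km

Take the compensation level at the base of the deeper column (depth z_c below the surface of column 1) and equate Σ ρ_i t_i down to z_c; mantle fills any gap and the z_c terms cancel.
Column 1: 0.713×0.905 + 33.5×2.85 + (z_c − 34.213)×3.25
Column 2: 0.562×0 + x×2.82 + (z_c − 0.562 − 0 − x)×3.25
The z_c×3.25 term appears on both sides and cancels. Collect the known terms of each column as K = Σ(ρt)_known − 3.25 × (depth of known layers): K_1 = 96.120265 − 3.25×34.213 = −15.071985; K_2 = 0 − 3.25×(0.562 + 0) = −1.8265.
Balance: K_1 = K_2 − x×(3.25 − 2.82), so x = (K_2 − K_1)/(3.25 − 2.82) = 13.2455/0.43 = 30.8 km.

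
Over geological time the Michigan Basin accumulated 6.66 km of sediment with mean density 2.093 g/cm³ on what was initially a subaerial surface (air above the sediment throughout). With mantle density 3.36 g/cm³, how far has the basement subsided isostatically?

Subaerial load: s = t ρ_sed / ρ_m = 6.66 km × 2.093/3.36 = 4.15 km.

4.15 km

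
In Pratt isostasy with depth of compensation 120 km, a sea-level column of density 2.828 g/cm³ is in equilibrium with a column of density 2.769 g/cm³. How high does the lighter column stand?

2.56 km

ρ_ref D = ρ (D + h) → h = D (ρ_ref − ρ)/ρ.
h = 120 km × (2.828 − 2.769)/2.769 = 2.56 km.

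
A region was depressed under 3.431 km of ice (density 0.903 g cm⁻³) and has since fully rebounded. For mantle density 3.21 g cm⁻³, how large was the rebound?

0.965 km

Removing the load lets mantle flow back in; uplift u satisfies ρ_ice t = ρ_m u.
u = t ρ_ice/ρ_m = 3.431 km × 0.903/3.21 = 0.965 km.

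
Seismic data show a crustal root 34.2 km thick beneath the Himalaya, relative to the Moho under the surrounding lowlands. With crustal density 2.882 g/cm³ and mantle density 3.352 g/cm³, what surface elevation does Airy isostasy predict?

Equating mass per unit area of the two columns: ρ_c h = (ρ_m − ρ_c) r.
h = r (ρ_m − ρ_c) / ρ_c = 34.2 km × (3.352 − 2.882) / 2.882 = 5.58 km.

5.58 km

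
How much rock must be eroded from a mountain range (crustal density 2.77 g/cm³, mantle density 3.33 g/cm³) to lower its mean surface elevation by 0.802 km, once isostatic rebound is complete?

4.77 km

Net drop Δ = e − u = e − e ρ_c/ρ_m = e (ρ_m − ρ_c)/ρ_m.
e = Δ ρ_m/(ρ_m − ρ_c) = 0.802 km × 3.33/0.56 = 4.77 km.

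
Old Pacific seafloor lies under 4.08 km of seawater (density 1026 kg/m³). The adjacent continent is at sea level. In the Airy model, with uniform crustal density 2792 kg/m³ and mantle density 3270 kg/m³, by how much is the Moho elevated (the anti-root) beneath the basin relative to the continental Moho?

For local isostatic compensation: replacing crust with seawater at the top is compensated by replacing crust with mantle at the base: d (ρ_c − ρ_w) = a (ρ_m − ρ_c).
a = d (ρ_c − ρ_w)/(ρ_m − ρ_c) = 4.08 km × 1766/478 = 15.1 km.

15.1 km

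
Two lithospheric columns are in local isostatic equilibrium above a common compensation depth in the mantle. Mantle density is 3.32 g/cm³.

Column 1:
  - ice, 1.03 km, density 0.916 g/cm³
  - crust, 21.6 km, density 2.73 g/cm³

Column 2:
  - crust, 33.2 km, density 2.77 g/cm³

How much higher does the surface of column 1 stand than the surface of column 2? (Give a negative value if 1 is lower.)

−0.916 km

For any compensation level in the mantle, the mantle terms cancel and isostasy reduces to e = (Σt_1 − Σt_2) − (Σ(ρt)_1 − Σ(ρt)_2) / ρ_m.
Σt_1 = 22.63 km; Σt_2 = 33.2 km; Σ(ρt)_1 = 59.91148; Σ(ρt)_2 = 91.964 (in km·g/cm³).
e = (22.63 − 33.2) − (59.91148 − 91.964) / 3.32 = −0.916 km.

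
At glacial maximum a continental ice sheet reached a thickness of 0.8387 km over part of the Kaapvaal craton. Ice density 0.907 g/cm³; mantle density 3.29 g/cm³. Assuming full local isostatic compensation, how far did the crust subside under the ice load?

Isostatic balance requires: the ice load ρ_ice t is balanced by mantle displaced below, ρ_m s.
s = t ρ_ice / ρ_m = 0.8387 km × 0.907/3.29 = 0.231 km.

0.231 km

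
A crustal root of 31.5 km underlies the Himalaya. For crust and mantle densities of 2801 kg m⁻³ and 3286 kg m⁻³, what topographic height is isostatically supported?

Equating mass per unit area of the two columns: ρ_c h = (ρ_m − ρ_c) r.
h = r (ρ_m − ρ_c) / ρ_c = 31.5 km × (3286 − 2801) / 2801 = 5.45 km.

5.45 km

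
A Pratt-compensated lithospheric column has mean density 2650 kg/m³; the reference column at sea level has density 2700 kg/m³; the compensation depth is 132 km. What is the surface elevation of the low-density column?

2.49 km

ρ_ref D = ρ (D + h) → h = D (ρ_ref − ρ)/ρ.
h = 132 km × (2700 − 2650)/2650 = 2.49 km.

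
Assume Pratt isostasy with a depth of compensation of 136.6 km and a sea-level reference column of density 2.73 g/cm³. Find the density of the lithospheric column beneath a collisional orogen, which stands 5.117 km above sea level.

2.63 g/cm³

Pratt balance: ρ_ref D = ρ (D + h).
ρ = ρ_ref D/(D + h) = 2.73 × 136.6 km/(136.6 km + 5.117 km) = 2.63 g/cm³.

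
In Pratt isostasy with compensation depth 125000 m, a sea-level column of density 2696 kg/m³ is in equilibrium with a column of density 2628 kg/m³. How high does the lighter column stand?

ρ_ref D = ρ (D + h) → h = D (ρ_ref − ρ)/ρ.
h = 125000 m × (2696 − 2628)/2628 = 3230 m.

3230 m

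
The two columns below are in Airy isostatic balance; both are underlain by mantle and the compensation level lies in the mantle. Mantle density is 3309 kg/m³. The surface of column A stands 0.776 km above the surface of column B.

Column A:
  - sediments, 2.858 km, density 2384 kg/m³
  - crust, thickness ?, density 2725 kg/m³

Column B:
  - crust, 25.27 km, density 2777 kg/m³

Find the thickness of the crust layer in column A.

Take the compensation level at the base of the deeper column (depth z_c below the surface of column A) and equate Σ ρ_i t_i down to z_c; mantle fills any gap and the z_c terms cancel.
Column A: 2.858×2384 + x×2725 + (z_c − 2.858 − x)×3309
Column B: 0.776×0 + 25.27×2777 + (z_c − 0.776 − 25.27)×3309
The z_c×3309 term appears on both sides and cancels. Collect the known terms of each column as K = Σ(ρt)_known − 3309 × (depth of known layers): K_A = 6813.472 − 3309×2.858 = −2643.65; K_B = 70174.79 − 3309×(0.776 + 25.27) = −16011.424.
Balance: K_A − x×(3309 − 2725) = K_B, so x = (K_A − K_B)/(3309 − 2725) = 13367.8/584 = 22.9 km.

22.9 km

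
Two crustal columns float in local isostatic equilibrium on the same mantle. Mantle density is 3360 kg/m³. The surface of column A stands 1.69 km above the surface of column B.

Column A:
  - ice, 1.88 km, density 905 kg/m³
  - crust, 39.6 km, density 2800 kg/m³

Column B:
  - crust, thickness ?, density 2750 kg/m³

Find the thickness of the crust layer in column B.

Take the compensation level at the base of the deeper column (depth z_c below the surface of column A) and equate Σ ρ_i t_i down to z_c; mantle fills any gap and the z_c terms cancel.
Column A: 1.88×905 + 39.6×2800 + (z_c − 41.48)×3360
Column B: 1.69×0 + x×2750 + (z_c − 1.69 − 0 − x)×3360
The z_c×3360 term appears on both sides and cancels. Collect the known terms of each column as K = Σ(ρt)_known − 3360 × (depth of known layers): K_A = 112581.4 − 3360×41.48 = −26791.4; K_B = 0 − 3360×(1.69 + 0) = −5678.4.
Balance: K_A = K_B − x×(3360 − 2750), so x = (K_B − K_A)/(3360 − 2750) = 21113/610 = 34.6 km.

34.6 km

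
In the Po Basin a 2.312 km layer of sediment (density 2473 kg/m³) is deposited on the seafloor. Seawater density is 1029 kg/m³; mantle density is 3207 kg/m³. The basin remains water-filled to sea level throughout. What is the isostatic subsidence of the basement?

1.53 km

Submarine loading: the sediment displaces seawater, and the subsidence is in turn flooded, so s (ρ_m − ρ_w) = t (ρ_sed − ρ_w).
s = 2.312 km × (2473 − 1029) / (3207 − 1029) = 1.53 km.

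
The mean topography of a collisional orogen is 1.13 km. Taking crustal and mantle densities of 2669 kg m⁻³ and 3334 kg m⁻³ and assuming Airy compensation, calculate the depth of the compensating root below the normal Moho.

For local isostatic compensation: the weight of the topography is balanced by the buoyancy of the root, ρ_c h = (ρ_m − ρ_c) r.
r = h · ρ_c / (ρ_m − ρ_c) = 1.13 km × 2669 / (3334 − 2669) = 4.54 km.

4.54 km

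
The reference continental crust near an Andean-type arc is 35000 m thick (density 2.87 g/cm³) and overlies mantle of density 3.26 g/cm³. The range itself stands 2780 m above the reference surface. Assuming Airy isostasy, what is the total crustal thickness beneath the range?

58200 m

Root depth r = h ρ_c / (ρ_m − ρ_c) = 2780 m × 2.87 / 0.39 = 20460 m.
Total thickness = T + h + r = 35000 m + 2780 m + 20460 m = 58200 m.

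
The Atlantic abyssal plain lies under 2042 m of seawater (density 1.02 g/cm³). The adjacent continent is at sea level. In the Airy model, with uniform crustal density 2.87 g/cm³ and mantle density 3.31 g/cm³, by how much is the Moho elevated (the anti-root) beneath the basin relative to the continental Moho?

8590 m

In Airy isostatic equilibrium: replacing crust with seawater at the top is compensated by replacing crust with mantle at the base: d (ρ_c − ρ_w) = a (ρ_m − ρ_c).
a = d (ρ_c − ρ_w)/(ρ_m − ρ_c) = 2042 m × 1.85/0.44 = 8590 m.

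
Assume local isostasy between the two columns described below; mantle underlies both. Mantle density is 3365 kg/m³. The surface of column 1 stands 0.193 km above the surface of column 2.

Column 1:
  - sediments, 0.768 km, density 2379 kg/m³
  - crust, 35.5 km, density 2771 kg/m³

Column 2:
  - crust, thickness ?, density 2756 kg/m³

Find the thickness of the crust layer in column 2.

34.8 km

Take the compensation level at the base of the deeper column (depth z_c below the surface of column 1) and equate Σ ρ_i t_i down to z_c; mantle fills any gap and the z_c terms cancel.
Column 1: 0.768×2379 + 35.5×2771 + (z_c − 36.268)×3365
Column 2: 0.193×0 + x×2756 + (z_c − 0.193 − 0 − x)×3365
The z_c×3365 term appears on both sides and cancels. Collect the known terms of each column as K = Σ(ρt)_known − 3365 × (depth of known layers): K_1 = 100197.572 − 3365×36.268 = −21844.248; K_2 = 0 − 3365×(0.193 + 0) = −649.445.
Balance: K_1 = K_2 − x×(3365 − 2756), so x = (K_2 − K_1)/(3365 − 2756) = 21194.8/609 = 34.8 km.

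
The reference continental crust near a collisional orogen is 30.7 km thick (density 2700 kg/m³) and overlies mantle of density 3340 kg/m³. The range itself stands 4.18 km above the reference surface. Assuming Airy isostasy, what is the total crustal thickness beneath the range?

52.5 km

Root depth r = h ρ_c / (ρ_m − ρ_c) = 4.18 km × 2700 / 640 = 17.63 km.
Total thickness = T + h + r = 30.7 km + 4.18 km + 17.63 km = 52.5 km.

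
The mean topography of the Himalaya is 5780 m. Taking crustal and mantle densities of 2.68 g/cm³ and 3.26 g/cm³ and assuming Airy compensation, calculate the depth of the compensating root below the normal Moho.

For local isostatic compensation: the weight of the topography is balanced by the buoyancy of the root, ρ_c h = (ρ_m − ρ_c) r.
r = h · ρ_c / (ρ_m − ρ_c) = 5780 m × 2.68 / (3.26 − 2.68) = 26700 m.

26700 m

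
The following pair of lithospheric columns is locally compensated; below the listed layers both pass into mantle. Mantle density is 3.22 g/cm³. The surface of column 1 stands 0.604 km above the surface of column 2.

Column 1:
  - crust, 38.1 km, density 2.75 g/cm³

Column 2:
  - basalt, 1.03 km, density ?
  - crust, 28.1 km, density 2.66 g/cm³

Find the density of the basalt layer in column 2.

Take the compensation level at the base of the deeper column (depth z_c below the surface of column 1) and equate Σ ρ_i t_i down to z_c; mantle fills any gap and the z_c terms cancel.
Column 1: 38.1×2.75 + (z_c − 38.1)×3.22
Column 2: 0.604×0 + 1.03×ρ + 28.1×2.66 + (z_c − 0.604 − 29.13)×3.22
The z_c×3.22 term appears on both sides and cancels. Collect the known terms of each column as K = Σ(ρt)_known − 3.22 × (depth of known layers): K_1 = 104.775 − 3.22×38.1 = −17.907; K_2 = 74.746 − 3.22×(0.604 + 29.13) = −20.99748.
Balance: K_1 = K_2 + 1.03×ρ, so ρ = (K_1 − K_2)/1.03 = 3.09048/1.03 = 3 g/cm³.

3 g/cm³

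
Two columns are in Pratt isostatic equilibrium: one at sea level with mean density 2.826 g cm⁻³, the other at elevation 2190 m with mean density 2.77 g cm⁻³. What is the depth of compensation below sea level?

108000 m

ρ_ref D = ρ (D + h) → D (ρ_ref − ρ) = ρ h.
D = ρ h/(ρ_ref − ρ) = 2.77 × 2190 m/(2.826 − 2.77) = 108000 m.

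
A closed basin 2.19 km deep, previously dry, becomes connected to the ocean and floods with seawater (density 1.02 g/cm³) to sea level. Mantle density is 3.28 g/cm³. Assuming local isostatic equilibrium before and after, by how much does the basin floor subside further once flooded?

After flooding the water column is d + s deep. Its weight must equal the weight of mantle displaced by the extra subsidence s: (d + s) ρ_w = s ρ_m.
s = d ρ_w / (ρ_m − ρ_w) = 2.19 km × 1.02/(3.28 − 1.02) = 0.988 km.

0.988 km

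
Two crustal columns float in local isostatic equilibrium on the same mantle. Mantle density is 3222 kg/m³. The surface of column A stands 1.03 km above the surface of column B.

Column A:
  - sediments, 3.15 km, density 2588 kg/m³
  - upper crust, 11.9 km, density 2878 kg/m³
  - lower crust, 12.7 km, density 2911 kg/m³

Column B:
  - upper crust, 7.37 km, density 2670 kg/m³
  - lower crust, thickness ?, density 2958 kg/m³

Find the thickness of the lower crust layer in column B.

10.1 km

Take the compensation level at the base of the deeper column (depth z_c below the surface of column A) and equate Σ ρ_i t_i down to z_c; mantle fills any gap and the z_c terms cancel.
Column A: 3.15×2588 + 11.9×2878 + 12.7×2911 + (z_c − 27.75)×3222
Column B: 1.03×0 + 7.37×2670 + x×2958 + (z_c − 1.03 − 7.37 − x)×3222
The z_c×3222 term appears on both sides and cancels. Collect the known terms of each column as K = Σ(ρt)_known − 3222 × (depth of known layers): K_A = 79370.1 − 3222×27.75 = −10040.4; K_B = 19677.9 − 3222×(1.03 + 7.37) = −7386.9.
Balance: K_A = K_B − x×(3222 − 2958), so x = (K_B − K_A)/(3222 − 2958) = 2653.5/264 = 10.1 km.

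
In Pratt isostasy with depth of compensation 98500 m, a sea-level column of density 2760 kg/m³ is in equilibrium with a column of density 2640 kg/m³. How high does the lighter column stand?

4480 m

ρ_ref D = ρ (D + h) → h = D (ρ_ref − ρ)/ρ.
h = 98500 m × (2760 − 2640)/2640 = 4480 m.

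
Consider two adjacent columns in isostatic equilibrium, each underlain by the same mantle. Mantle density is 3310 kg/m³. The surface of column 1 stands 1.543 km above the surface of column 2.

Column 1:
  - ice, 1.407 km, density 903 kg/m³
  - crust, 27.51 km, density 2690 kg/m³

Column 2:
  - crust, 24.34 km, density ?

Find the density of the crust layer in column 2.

2680 kg/m³

Take the compensation level at the base of the deeper column (depth z_c below the surface of column 1) and equate Σ ρ_i t_i down to z_c; mantle fills any gap and the z_c terms cancel.
Column 1: 1.407×903 + 27.51×2690 + (z_c − 28.917)×3310
Column 2: 1.543×0 + 24.34×ρ + (z_c − 1.543 − 24.34)×3310
The z_c×3310 term appears on both sides and cancels. Collect the known terms of each column as K = Σ(ρt)_known − 3310 × (depth of known layers): K_1 = 75272.421 − 3310×28.917 = −20442.849; K_2 = 0 − 3310×(1.543 + 24.34) = −85672.73.
Balance: K_1 = K_2 + 24.34×ρ, so ρ = (K_1 − K_2)/24.34 = 65229.9/24.34 = 2680 kg/m³.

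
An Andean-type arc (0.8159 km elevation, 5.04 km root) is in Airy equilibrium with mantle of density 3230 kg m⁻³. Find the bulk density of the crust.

2780 kg m⁻³

ρ_c h = (ρ_m − ρ_c) r → ρ_c (h + r) = ρ_m r → ρ_c = ρ_m r / (h + r).
ρ_c = 3230 × 5.04 km / (0.8159 km + 5.04 km) = 2780 kg m⁻³.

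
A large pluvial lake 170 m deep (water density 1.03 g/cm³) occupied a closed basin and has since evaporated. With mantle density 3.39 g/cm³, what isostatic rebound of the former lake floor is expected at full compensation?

u = d ρ_w/ρ_m = 170 m × 1.03/3.39 = 51.7 m.

51.7 m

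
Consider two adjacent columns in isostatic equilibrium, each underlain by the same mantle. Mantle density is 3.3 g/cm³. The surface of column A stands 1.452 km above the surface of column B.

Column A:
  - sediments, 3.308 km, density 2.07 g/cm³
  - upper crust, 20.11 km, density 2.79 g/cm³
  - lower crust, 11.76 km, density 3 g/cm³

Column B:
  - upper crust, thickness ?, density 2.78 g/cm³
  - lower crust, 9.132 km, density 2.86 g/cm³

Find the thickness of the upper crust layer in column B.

17.4 km

Take the compensation level at the base of the deeper column (depth z_c below the surface of column A) and equate Σ ρ_i t_i down to z_c; mantle fills any gap and the z_c terms cancel.
Column A: 3.308×2.07 + 20.11×2.79 + 11.76×3 + (z_c − 35.178)×3.3
Column B: 1.452×0 + x×2.78 + 9.132×2.86 + (z_c − 1.452 − 9.132 − x)×3.3
The z_c×3.3 term appears on both sides and cancels. Collect the known terms of each column as K = Σ(ρt)_known − 3.3 × (depth of known layers): K_A = 98.23446 − 3.3×35.178 = −17.85294; K_B = 26.11752 − 3.3×(1.452 + 9.132) = −8.80968.
Balance: K_A = K_B − x×(3.3 − 2.78), so x = (K_B − K_A)/(3.3 − 2.78) = 9.04326/0.52 = 17.4 km.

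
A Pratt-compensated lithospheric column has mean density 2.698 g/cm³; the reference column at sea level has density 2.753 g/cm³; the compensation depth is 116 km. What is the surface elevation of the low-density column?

2.36 km

ρ_ref D = ρ (D + h) → h = D (ρ_ref − ρ)/ρ.
h = 116 km × (2.753 − 2.698)/2.698 = 2.36 km.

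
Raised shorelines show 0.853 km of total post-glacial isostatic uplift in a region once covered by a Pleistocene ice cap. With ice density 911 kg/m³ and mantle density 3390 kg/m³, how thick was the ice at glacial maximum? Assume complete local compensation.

3.17 km

u = t ρ_ice/ρ_m → t = u ρ_m/ρ_ice = 0.853 km × 3390/911 = 3.17 km.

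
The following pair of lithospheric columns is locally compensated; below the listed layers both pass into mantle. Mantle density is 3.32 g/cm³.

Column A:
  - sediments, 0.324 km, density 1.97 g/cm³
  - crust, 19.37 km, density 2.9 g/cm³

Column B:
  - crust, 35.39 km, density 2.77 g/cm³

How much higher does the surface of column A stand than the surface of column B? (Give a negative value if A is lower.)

For any compensation level in the mantle, the mantle terms cancel and isostasy reduces to e = (Σt_A − Σt_B) − (Σ(ρt)_A − Σ(ρt)_B) / ρ_m.
Σt_A = 19.694 km; Σt_B = 35.39 km; Σ(ρt)_A = 56.81128; Σ(ρt)_B = 98.0303 (in km·g/cm³).
e = (19.694 − 35.39) − (56.81128 − 98.0303) / 3.32 = −3.28 km.

−3.28 km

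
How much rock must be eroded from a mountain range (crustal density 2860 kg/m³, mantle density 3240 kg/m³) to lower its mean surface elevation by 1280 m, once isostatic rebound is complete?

10900 m

Net drop Δ = e − u = e − e ρ_c/ρ_m = e (ρ_m − ρ_c)/ρ_m.
e = Δ ρ_m/(ρ_m − ρ_c) = 1280 m × 3240/380 = 10900 m.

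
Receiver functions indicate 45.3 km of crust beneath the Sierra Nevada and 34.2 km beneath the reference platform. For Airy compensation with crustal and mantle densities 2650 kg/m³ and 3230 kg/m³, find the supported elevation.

1.99 km

Excess crust Δ = 45.3 km − 34.2 km = 11.1 km, split between elevation h and root r with h + r = Δ.
Airy balance ρ_c h = (ρ_m − ρ_c) r gives r = h ρ_c/(ρ_m − ρ_c), so h (1 + ρ_c/(ρ_m − ρ_c)) = Δ, i.e. h = Δ (ρ_m − ρ_c)/ρ_m.
h = 11.1 km × 580/3230 = 1.99 km.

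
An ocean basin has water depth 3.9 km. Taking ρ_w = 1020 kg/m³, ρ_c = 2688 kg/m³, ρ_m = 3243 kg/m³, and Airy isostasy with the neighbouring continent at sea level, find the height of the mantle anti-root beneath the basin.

11.7 km

Isostatic balance requires: replacing crust with seawater at the top is compensated by replacing crust with mantle at the base: d (ρ_c − ρ_w) = a (ρ_m − ρ_c).
a = d (ρ_c − ρ_w)/(ρ_m − ρ_c) = 3.9 km × 1668/555 = 11.7 km.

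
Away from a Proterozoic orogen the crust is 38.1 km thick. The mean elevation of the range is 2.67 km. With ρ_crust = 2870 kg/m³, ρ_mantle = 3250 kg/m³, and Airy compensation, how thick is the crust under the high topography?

Root depth r = h ρ_c / (ρ_m − ρ_c) = 2.67 km × 2870 / 380 = 20.17 km.
Total thickness = T + h + r = 38.1 km + 2.67 km + 20.17 km = 60.9 km.

60.9 km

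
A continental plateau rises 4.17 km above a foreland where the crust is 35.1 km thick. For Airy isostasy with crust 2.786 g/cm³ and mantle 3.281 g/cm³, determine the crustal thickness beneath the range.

Root depth r = h ρ_c / (ρ_m − ρ_c) = 4.17 km × 2.786 / 0.495 = 23.47 km.
Total thickness = T + h + r = 35.1 km + 4.17 km + 23.47 km = 62.7 km.

62.7 km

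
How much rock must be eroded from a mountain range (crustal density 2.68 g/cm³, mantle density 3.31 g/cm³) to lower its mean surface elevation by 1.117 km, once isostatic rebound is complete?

5.87 km

Net drop Δ = e − u = e − e ρ_c/ρ_m = e (ρ_m − ρ_c)/ρ_m.
e = Δ ρ_m/(ρ_m − ρ_c) = 1.117 km × 3.31/0.63 = 5.87 km.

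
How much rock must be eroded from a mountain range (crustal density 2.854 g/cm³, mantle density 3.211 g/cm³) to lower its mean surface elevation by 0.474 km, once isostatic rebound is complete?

Net drop Δ = e − u = e − e ρ_c/ρ_m = e (ρ_m − ρ_c)/ρ_m.
e = Δ ρ_m/(ρ_m − ρ_c) = 0.474 km × 3.211/0.357 = 4.26 km.

4.26 km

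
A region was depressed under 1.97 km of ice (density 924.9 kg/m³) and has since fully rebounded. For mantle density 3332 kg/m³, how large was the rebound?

0.547 km

Removing the load lets mantle flow back in; uplift u satisfies ρ_ice t = ρ_m u.
u = t ρ_ice/ρ_m = 1.97 km × 924.9/3332 = 0.547 km.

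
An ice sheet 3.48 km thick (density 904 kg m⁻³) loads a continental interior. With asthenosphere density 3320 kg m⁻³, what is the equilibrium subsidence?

0.948 km

Equating mass per unit area of the two columns: the ice load ρ_ice t is balanced by mantle displaced below, ρ_m s.
s = t ρ_ice / ρ_m = 3.48 km × 904/3320 = 0.948 km.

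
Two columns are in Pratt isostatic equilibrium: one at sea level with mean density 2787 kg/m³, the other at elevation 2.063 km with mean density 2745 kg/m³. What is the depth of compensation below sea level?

135 km

ρ_ref D = ρ (D + h) → D (ρ_ref − ρ) = ρ h.
D = ρ h/(ρ_ref − ρ) = 2745 × 2.063 km/(2787 − 2745) = 135 km.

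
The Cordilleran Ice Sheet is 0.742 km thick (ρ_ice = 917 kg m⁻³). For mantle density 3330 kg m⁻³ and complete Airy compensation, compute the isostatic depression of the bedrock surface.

0.204 km

Equating mass per unit area of the two columns: the ice load ρ_ice t is balanced by mantle displaced below, ρ_m s.
s = t ρ_ice / ρ_m = 0.742 km × 917/3330 = 0.204 km.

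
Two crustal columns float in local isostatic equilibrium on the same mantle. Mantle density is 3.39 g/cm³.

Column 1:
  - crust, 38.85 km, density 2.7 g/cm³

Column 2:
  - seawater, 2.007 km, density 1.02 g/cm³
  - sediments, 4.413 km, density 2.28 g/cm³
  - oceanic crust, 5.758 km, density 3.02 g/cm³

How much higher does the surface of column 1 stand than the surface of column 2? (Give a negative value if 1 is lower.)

4.43 km

For any compensation level in the mantle, the mantle terms cancel and isostasy reduces to e = (Σt_1 − Σt_2) − (Σ(ρt)_1 − Σ(ρt)_2) / ρ_m.
Σt_1 = 38.85 km; Σt_2 = 12.178 km; Σ(ρt)_1 = 104.895; Σ(ρt)_2 = 29.49794 (in km·g/cm³).
e = (38.85 − 12.178) − (104.895 − 29.49794) / 3.39 = 4.43 km.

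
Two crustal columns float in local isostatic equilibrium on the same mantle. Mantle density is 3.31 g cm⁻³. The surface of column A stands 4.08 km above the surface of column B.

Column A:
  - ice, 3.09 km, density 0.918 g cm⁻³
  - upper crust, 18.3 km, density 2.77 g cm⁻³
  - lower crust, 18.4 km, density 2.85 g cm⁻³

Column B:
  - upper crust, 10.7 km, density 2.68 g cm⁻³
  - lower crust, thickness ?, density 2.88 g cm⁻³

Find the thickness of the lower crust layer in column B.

12.8 km

Take the compensation level at the base of the deeper column (depth z_c below the surface of column A) and equate Σ ρ_i t_i down to z_c; mantle fills any gap and the z_c terms cancel.
Column A: 3.09×0.918 + 18.3×2.77 + 18.4×2.85 + (z_c − 39.79)×3.31
Column B: 4.08×0 + 10.7×2.68 + x×2.88 + (z_c − 4.08 − 10.7 − x)×3.31
The z_c×3.31 term appears on both sides and cancels. Collect the known terms of each column as K = Σ(ρt)_known − 3.31 × (depth of known layers): K_A = 105.96762 − 3.31×39.79 = −25.73728; K_B = 28.676 − 3.31×(4.08 + 10.7) = −20.2458.
Balance: K_A = K_B − x×(3.31 − 2.88), so x = (K_B − K_A)/(3.31 − 2.88) = 5.49148/0.43 = 12.8 km.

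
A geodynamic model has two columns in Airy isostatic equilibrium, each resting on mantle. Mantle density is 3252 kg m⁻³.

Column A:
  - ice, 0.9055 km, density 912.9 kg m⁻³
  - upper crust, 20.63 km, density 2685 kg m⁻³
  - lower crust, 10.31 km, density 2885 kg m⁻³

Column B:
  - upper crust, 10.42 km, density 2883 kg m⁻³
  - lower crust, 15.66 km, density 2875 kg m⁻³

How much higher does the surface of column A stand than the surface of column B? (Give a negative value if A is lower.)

For any compensation level in the mantle, the mantle terms cancel and isostasy reduces to e = (Σt_A − Σt_B) − (Σ(ρt)_A − Σ(ρt)_B) / ρ_m.
Σt_A = 31.8455 km; Σt_B = 26.08 km; Σ(ρt)_A = 85962.531; Σ(ρt)_B = 75063.36 (in km·kg m⁻³).
e = (31.8455 − 26.08) − (85962.531 − 75063.36) / 3252 = 2.41 km.

2.41 km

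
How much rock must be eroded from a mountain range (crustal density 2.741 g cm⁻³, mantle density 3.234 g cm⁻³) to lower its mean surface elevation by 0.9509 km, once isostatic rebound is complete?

6.24 km

Net drop Δ = e − u = e − e ρ_c/ρ_m = e (ρ_m − ρ_c)/ρ_m.
e = Δ ρ_m/(ρ_m − ρ_c) = 0.9509 km × 3.234/0.493 = 6.24 km.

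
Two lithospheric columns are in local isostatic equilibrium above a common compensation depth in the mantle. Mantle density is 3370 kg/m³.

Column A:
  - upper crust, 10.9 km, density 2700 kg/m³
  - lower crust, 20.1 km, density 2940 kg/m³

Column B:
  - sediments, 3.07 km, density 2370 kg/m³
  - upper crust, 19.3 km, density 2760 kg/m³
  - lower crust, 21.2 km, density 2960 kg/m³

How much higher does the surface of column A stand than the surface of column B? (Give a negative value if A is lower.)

−2.25 km

For any compensation level in the mantle, the mantle terms cancel and isostasy reduces to e = (Σt_A − Σt_B) − (Σ(ρt)_A − Σ(ρt)_B) / ρ_m.
Σt_A = 31 km; Σt_B = 43.57 km; Σ(ρt)_A = 88524; Σ(ρt)_B = 123295.9 (in km·kg/m³).
e = (31 − 43.57) − (88524 − 123295.9) / 3370 = −2.25 km.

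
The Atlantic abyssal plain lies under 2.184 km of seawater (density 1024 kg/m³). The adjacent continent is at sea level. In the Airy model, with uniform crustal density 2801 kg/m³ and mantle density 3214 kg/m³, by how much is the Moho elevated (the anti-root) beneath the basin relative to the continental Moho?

9.4 km

For local isostatic compensation: replacing crust with seawater at the top is compensated by replacing crust with mantle at the base: d (ρ_c − ρ_w) = a (ρ_m − ρ_c).
a = d (ρ_c − ρ_w)/(ρ_m − ρ_c) = 2.184 km × 1777/413 = 9.4 km.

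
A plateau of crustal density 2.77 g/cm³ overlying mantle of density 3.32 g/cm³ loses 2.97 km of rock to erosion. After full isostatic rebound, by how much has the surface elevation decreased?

0.492 km

Rebound u = e ρ_c/ρ_m = 2.97 km × 2.77/3.32 = 2.478 km.
Net surface drop = e − u = 2.97 km − 2.478 km = e (ρ_m − ρ_c)/ρ_m = 0.492 km.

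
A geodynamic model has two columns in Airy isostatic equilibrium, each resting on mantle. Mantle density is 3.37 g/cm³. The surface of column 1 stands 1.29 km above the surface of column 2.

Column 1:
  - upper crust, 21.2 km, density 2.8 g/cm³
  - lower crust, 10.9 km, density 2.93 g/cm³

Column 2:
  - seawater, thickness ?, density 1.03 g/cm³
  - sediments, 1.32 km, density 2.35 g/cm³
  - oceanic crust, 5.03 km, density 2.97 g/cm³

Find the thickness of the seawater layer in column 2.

3.92 km

Take the compensation level at the base of the deeper column (depth z_c below the surface of column 1) and equate Σ ρ_i t_i down to z_c; mantle fills any gap and the z_c terms cancel.
Column 1: 21.2×2.8 + 10.9×2.93 + (z_c − 32.1)×3.37
Column 2: 1.29×0 + x×1.03 + 1.32×2.35 + 5.03×2.97 + (z_c − 1.29 − 6.35 − x)×3.37
The z_c×3.37 term appears on both sides and cancels. Collect the known terms of each column as K = Σ(ρt)_known − 3.37 × (depth of known layers): K_1 = 91.297 − 3.37×32.1 = −16.88; K_2 = 18.0411 − 3.37×(1.29 + 6.35) = −7.7057.
Balance: K_1 = K_2 − x×(3.37 − 1.03), so x = (K_2 − K_1)/(3.37 − 1.03) = 9.1743/2.34 = 3.92 km.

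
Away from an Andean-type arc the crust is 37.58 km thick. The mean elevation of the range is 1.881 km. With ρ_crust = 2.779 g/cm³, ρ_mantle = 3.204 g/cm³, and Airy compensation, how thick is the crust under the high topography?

Root depth r = h ρ_c / (ρ_m − ρ_c) = 1.881 km × 2.779 / 0.425 = 12.3 km.
Total thickness = T + h + r = 37.58 km + 1.881 km + 12.3 km = 51.8 km.

51.8 km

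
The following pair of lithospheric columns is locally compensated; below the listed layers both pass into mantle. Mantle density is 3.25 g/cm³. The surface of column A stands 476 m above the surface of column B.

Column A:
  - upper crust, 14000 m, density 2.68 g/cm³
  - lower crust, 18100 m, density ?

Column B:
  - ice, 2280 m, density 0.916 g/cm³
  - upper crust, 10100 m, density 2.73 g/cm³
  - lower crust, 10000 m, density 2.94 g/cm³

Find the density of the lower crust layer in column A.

Take the compensation level at the base of the deeper column (depth z_c below the surface of column A) and equate Σ ρ_i t_i down to z_c; mantle fills any gap and the z_c terms cancel.
Column A: 14000×2.68 + 18100×ρ + (z_c − 32100)×3.25
Column B: 476×0 + 2280×0.916 + 10100×2.73 + 10000×2.94 + (z_c − 476 − 22380)×3.25
The z_c×3.25 term appears on both sides and cancels. Collect the known terms of each column as K = Σ(ρt)_known − 3.25 × (depth of known layers): K_A = 37520 − 3.25×32100 = −66805; K_B = 59061.48 − 3.25×(476 + 22380) = −15220.52.
Balance: K_A + 18100×ρ = K_B, so ρ = (K_B − K_A)/18100 = 51584.5/18100 = 2.85 g/cm³.

2.85 g/cm³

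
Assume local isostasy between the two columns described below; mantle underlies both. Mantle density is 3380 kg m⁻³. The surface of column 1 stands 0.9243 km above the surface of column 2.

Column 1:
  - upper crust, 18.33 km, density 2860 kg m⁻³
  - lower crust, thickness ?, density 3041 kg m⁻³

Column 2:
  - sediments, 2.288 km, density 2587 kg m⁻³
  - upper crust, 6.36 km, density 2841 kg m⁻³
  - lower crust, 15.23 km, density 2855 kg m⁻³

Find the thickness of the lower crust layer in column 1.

Take the compensation level at the base of the deeper column (depth z_c below the surface of column 1) and equate Σ ρ_i t_i down to z_c; mantle fills any gap and the z_c terms cancel.
Column 1: 18.33×2860 + x×3041 + (z_c − 18.33 − x)×3380
Column 2: 0.9243×0 + 2.288×2587 + 6.36×2841 + 15.23×2855 + (z_c − 0.9243 − 23.878)×3380
The z_c×3380 term appears on both sides and cancels. Collect the known terms of each column as K = Σ(ρt)_known − 3380 × (depth of known layers): K_1 = 52423.8 − 3380×18.33 = −9531.6; K_2 = 67469.466 − 3380×(0.9243 + 23.878) = −16362.308.
Balance: K_1 − x×(3380 − 3041) = K_2, so x = (K_1 − K_2)/(3380 − 3041) = 6830.71/339 = 20.1 km.

20.1 km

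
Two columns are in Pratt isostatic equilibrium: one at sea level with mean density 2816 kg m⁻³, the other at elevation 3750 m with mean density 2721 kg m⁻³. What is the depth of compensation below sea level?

ρ_ref D = ρ (D + h) → D (ρ_ref − ρ) = ρ h.
D = ρ h/(ρ_ref − ρ) = 2721 × 3750 m/(2816 − 2721) = 107000 m.

107000 m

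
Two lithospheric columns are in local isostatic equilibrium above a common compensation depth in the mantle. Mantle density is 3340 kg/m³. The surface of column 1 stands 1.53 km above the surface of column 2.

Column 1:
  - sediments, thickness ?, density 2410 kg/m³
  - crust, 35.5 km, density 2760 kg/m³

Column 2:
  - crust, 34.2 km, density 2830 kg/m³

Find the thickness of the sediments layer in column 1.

2.11 km

Take the compensation level at the base of the deeper column (depth z_c below the surface of column 1) and equate Σ ρ_i t_i down to z_c; mantle fills any gap and the z_c terms cancel.
Column 1: x×2410 + 35.5×2760 + (z_c − 35.5 − x)×3340
Column 2: 1.53×0 + 34.2×2830 + (z_c − 1.53 − 34.2)×3340
The z_c×3340 term appears on both sides and cancels. Collect the known terms of each column as K = Σ(ρt)_known − 3340 × (depth of known layers): K_1 = 97980 − 3340×35.5 = −20590; K_2 = 96786 − 3340×(1.53 + 34.2) = −22552.2.
Balance: K_1 − x×(3340 − 2410) = K_2, so x = (K_1 − K_2)/(3340 − 2410) = 1962.2/930 = 2.11 km.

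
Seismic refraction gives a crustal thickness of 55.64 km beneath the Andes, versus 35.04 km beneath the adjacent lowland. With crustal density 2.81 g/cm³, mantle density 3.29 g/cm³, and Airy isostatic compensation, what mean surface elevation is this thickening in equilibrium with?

Excess crust Δ = 55.64 km − 35.04 km = 20.6 km, split between elevation h and root r with h + r = Δ.
Airy balance ρ_c h = (ρ_m − ρ_c) r gives r = h ρ_c/(ρ_m − ρ_c), so h (1 + ρ_c/(ρ_m − ρ_c)) = Δ, i.e. h = Δ (ρ_m − ρ_c)/ρ_m.
h = 20.6 km × 0.48/3.29 = 3.01 km.

3.01 km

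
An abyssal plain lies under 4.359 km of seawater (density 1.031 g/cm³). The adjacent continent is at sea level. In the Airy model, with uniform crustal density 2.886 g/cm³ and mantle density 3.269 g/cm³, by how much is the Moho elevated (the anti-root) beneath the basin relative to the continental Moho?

21.1 km

Balancing pressure at the compensation depth: replacing crust with seawater at the top is compensated by replacing crust with mantle at the base: d (ρ_c − ρ_w) = a (ρ_m − ρ_c).
a = d (ρ_c − ρ_w)/(ρ_m − ρ_c) = 4.359 km × 1.855/0.383 = 21.1 km.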